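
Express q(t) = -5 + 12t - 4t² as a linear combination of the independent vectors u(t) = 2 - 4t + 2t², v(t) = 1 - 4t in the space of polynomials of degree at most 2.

Take coordinate vectors relative to {1, t, t²}.
Since u, v are independent, the coefficients expressing q are uniquely determined by a linear system.
Back-substitution yields (a₁, a₂) = (-2, -1).

q = -2u - v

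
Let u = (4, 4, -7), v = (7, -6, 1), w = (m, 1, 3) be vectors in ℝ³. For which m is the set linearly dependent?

m = -11/2

Dependence holds iff the 3×3 matrix [u v w] is singular.
Cofactor expansion gives det = -38*m - 209.
This vanishes exactly when m = -11/2.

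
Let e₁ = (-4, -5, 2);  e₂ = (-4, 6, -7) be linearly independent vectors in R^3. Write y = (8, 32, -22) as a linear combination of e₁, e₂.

Since e₁, e₂ are independent, the coefficients expressing y are uniquely determined by a linear system.
The system has the unique solution (a₁, a₂) = (-4, 2).

y = -4e₁ + 2e₂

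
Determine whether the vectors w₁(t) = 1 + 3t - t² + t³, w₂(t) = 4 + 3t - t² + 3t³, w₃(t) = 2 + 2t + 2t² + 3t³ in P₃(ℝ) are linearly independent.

linearly independent

Write each element as a coordinate vector in ℝ⁴ using {1, t, …, t³}.
Place the vectors as rows of a 3×4 matrix and reduce to echelon form.
The reduction yields 3 nonzero rows, so the rank is 3.
Since rank = 3 (the number of vectors), the set is linearly independent.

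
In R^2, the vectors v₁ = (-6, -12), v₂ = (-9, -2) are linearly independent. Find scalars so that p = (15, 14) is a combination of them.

Since v₁, v₂ are independent, the coefficients expressing p are uniquely determined by a linear system.
Back-substitution yields (a₁, a₂) = (-1, -1).

p = -v₁ - v₂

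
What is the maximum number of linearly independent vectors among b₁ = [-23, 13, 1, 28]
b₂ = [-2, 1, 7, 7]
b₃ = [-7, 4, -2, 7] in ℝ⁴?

Row-reduce the 3×4 matrix with these as rows.
The echelon form has 2 nonzero rows, so the rank is 2.

2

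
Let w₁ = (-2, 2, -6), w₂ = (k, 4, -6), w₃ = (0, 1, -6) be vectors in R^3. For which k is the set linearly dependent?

Place the vectors as rows of a 3×3 matrix; dependence ⇔ determinant zero.
Expanding, det = 6*k + 36.
Solving 6*k + 36 = 0 yields k = -6.

k = -6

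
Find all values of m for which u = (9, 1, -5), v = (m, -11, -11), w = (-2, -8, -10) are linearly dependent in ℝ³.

The set is linearly dependent precisely when det[u; v; w] = 0.
The determinant works out to 50*m + 330.
Setting this to zero gives m = -33/5.

m = -33/5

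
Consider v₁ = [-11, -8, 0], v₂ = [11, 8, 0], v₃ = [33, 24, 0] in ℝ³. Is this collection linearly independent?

linearly dependent

The matrix [v₁|v₂|v₃] has determinant 0.
A zero determinant means the columns are linearly dependent.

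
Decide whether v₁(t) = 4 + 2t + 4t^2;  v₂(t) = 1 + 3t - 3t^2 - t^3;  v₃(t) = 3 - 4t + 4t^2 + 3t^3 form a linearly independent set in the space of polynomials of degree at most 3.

linearly independent

Write each element as a coordinate vector in ℝ⁴ using {1, t, …, t^3}.
Row-reduce the matrix whose columns are v₁, v₂, v₃.
The reduction yields 3 nonzero rows, so the rank is 3.
Since rank = 3 (the number of vectors), the set is linearly independent.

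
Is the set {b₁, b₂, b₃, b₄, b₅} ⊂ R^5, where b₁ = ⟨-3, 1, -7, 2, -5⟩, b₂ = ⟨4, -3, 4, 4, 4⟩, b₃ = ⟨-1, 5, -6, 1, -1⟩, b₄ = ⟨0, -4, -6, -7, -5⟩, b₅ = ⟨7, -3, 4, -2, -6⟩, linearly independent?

Place the vectors as rows of a 5×5 matrix and reduce to echelon form.
The reduction yields 5 nonzero rows, so the rank is 5.
Since rank = 5 (the number of vectors), the set is linearly independent.

linearly independent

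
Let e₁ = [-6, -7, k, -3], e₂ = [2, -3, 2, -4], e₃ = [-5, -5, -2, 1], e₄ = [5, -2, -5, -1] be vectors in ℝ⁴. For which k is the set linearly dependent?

The vectors are dependent exactly when the determinant of the matrix with rows e₁, e₂, e₃, e₄ vanishes.
Cofactor expansion gives det = 483 - 126*k.
This vanishes exactly when k = 23/6.

k = 23/6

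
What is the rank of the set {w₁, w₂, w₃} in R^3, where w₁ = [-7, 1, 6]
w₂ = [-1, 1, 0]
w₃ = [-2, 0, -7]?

rank 3

Form the matrix with w₁, w₂, w₃ as columns and reduce.
Exactly 3 pivots survive; hence the rank is 3.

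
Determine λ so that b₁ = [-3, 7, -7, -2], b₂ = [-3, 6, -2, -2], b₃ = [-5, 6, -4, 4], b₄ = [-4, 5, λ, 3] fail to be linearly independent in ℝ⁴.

λ = -40/11

The set is linearly dependent precisely when det[b₁; b₂; b₃; b₄] = 0.
Cofactor expansion gives det = -22*λ - 80.
This vanishes exactly when λ = -40/11.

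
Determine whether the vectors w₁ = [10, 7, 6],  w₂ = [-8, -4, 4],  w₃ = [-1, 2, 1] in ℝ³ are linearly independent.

linearly independent

The matrix [w₁|w₂|w₃] has determinant -212.
A nonzero determinant means the columns are linearly independent.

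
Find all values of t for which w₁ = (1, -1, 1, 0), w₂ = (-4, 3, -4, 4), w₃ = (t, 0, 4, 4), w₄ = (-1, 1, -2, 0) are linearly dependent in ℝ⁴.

Dependence holds iff the 4×4 matrix [w₁ w₂ w₃ w₄] is singular.
The determinant works out to -4*t - 4.
This vanishes exactly when t = -1.

t = -1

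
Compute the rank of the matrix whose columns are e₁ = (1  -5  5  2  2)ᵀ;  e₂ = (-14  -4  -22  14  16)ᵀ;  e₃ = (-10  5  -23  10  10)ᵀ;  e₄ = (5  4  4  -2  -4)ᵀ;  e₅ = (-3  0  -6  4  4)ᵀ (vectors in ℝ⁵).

Form the matrix with e₁, e₂, e₃, e₄, e₅ as columns and reduce.
Reduction leaves 3 leading entries, giving rank 3.

3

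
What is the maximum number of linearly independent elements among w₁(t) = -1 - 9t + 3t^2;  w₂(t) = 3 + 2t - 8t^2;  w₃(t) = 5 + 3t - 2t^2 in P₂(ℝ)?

Pass to coordinate vectors with respect to the basis {1, t, t^2}.
Row-reduce the 3×3 matrix with these as rows.
There are 3 pivot columns, so rank = 3.

3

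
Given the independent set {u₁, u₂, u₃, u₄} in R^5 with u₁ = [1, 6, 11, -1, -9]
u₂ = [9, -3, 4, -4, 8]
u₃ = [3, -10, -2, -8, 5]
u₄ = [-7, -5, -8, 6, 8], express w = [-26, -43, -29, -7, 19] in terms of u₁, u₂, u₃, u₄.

w = u₁ - 2u₂ + 4u₃ + 3u₄

Since u₁, u₂, u₃, u₄ are independent, the coefficients expressing w are uniquely determined by a linear system.
The system has the unique solution (a₁, …, a₄) = (1, -2, 4, 3).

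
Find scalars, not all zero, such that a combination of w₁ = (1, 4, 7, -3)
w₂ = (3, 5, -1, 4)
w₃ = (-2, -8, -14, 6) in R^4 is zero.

Solve the homogeneous system with w₁, w₂, w₃ as columns by row-reducing the coefficient matrix.
A generator of the null space is (2, 0, 1).

2w₁ + w₃ = 0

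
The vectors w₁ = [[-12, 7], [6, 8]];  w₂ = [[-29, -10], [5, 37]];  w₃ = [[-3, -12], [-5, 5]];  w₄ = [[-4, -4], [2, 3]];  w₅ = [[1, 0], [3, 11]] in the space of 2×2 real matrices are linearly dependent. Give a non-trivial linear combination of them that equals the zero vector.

2w₁ - w₂ + 2w₃ + w₅ = 0

Pass to coordinate vectors relative to the basis {E₁₁, E₁₂, E₂₁, E₂₂}.
Set up α₁w₁ + … + α₅w₅ = 0 and solve the homogeneous system.
A generator of the null space is (2, -1, 2, 0, 1).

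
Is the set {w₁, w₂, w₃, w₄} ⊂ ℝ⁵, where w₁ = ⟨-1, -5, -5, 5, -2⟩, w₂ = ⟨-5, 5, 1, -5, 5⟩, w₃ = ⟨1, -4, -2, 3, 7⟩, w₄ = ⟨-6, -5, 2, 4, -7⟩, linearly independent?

Row-reduce the matrix whose columns are w₁, w₂, w₃, w₄.
The reduction yields 4 nonzero rows, so the rank is 4.
Since rank = 4 (the number of vectors), the set is linearly independent.

linearly independent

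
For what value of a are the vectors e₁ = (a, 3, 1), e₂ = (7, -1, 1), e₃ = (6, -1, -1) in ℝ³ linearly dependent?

a = -19

Place the vectors as rows of a 3×3 matrix; dependence ⇔ determinant zero.
The determinant works out to 2*a + 38.
Setting this to zero gives a = -19.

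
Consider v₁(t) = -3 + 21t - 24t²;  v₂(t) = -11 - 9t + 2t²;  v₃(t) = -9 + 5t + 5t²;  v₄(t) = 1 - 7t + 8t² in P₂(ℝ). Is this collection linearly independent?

Take coordinates with respect to the standard basis {1, t, t²}.
There are 4 vectors in a 3-dimensional space, so they cannot be linearly independent.

linearly dependent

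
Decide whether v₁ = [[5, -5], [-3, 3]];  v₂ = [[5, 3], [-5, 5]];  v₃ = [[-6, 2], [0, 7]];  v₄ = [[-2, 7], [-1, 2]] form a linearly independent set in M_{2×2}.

Take coordinates with respect to the standard basis {E₁₁, E₁₂, E₂₁, E₂₂}.
Row-reduce the matrix whose columns are v₁, v₂, v₃, v₄.
The reduction yields 4 nonzero rows, so the rank is 4.
Since rank = 4 (the number of vectors), the set is linearly independent.

linearly independent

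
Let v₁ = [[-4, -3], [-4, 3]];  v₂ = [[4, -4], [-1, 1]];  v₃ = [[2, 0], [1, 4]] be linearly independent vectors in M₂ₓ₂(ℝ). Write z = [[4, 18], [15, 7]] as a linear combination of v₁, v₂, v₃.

Identify each element with its coordinate vector in ℝ⁴ via {E₁₁, E₁₂, E₂₁, E₂₂}.
Since v₁, v₂, v₃ are independent, the coefficients expressing z are uniquely determined by a linear system.
Row-reducing the augmented matrix gives the unique coefficients (a₁, a₂, a₃) = (-2, -3, 4).

z = -2v₁ - 3v₂ + 4v₃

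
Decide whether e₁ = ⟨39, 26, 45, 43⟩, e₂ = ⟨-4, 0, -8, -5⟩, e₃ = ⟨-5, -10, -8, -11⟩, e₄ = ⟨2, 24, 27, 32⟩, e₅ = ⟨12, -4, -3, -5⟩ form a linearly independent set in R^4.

linearly dependent

There are 5 vectors in a 4-dimensional space, so they cannot be linearly independent.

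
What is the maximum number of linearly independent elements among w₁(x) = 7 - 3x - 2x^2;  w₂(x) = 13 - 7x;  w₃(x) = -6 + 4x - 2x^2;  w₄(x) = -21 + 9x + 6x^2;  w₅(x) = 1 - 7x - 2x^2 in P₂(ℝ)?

Represent each element by its coordinate vector in ℝ³.
Form the matrix with w₁, w₂, w₃, w₄, w₅ as columns and reduce.
Reduction leaves 3 leading entries, giving rank 3.
(With 5 elements in a 3-dimensional space the rank is at most 3.)

3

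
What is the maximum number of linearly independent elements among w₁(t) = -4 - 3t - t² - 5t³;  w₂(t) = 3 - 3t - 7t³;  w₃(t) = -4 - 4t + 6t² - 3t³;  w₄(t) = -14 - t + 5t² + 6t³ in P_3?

Use coordinates relative to {1, t, …, t³}.
Row-reduce the 4×4 matrix with these as rows.
The echelon form has 3 nonzero rows, so the rank is 3.

3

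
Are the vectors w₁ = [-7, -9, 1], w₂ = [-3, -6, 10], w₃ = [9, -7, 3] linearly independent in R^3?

Form the 3×3 matrix with these as columns; its determinant is -1180.
A nonzero determinant means the columns are linearly independent.

linearly independent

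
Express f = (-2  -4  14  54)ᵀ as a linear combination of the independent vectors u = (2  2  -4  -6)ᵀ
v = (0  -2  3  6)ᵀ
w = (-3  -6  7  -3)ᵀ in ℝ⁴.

f = -4u + 4v - 2w

Write f = c₁u + … + c₃w and equate components.
Row-reducing the augmented matrix gives the unique coefficients (c₁, c₂, c₃) = (-4, 4, -2).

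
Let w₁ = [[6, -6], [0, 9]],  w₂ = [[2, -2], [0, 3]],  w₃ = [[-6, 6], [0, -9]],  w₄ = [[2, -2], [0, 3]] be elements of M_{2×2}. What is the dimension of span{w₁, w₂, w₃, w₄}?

Represent each element by its coordinate vector in ℝ⁴.
Row-reduce the 4×4 matrix with these as rows.
There is 1 pivot column, so rank = 1.

1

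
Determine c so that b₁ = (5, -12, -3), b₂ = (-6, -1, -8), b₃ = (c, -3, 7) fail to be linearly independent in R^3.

The vectors are dependent exactly when the determinant of the matrix with rows b₁, b₂, b₃ vanishes.
Cofactor expansion gives det = 93*c - 713.
Solving 93*c - 713 = 0 yields c = 23/3.

c = 23/3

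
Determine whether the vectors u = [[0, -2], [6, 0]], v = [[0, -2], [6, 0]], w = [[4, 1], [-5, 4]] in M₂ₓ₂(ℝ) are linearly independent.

Write each element as a coordinate vector in ℝ⁴ using {E₁₁, E₁₂, E₂₁, E₂₂}.
Place the vectors as rows of a 3×4 matrix and reduce to echelon form.
The reduction yields 2 nonzero rows, so the rank is 2.
Since rank 2 < 3, the set is linearly dependent.
Indeed u - v = 0.

linearly dependent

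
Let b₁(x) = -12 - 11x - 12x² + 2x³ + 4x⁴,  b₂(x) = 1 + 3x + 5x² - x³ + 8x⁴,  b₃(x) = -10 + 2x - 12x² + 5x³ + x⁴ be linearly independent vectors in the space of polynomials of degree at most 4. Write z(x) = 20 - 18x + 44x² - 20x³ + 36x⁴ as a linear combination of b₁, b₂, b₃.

Identify each element with its coordinate vector in ℝ⁵ via {1, x, …, x⁴}.
Solve the system with b₁, b₂, b₃ as columns and z as the right-hand side.
Back-substitution yields (c₁, c₂, c₃) = (2, 4, -4).

z = 2b₁ + 4b₂ - 4b₃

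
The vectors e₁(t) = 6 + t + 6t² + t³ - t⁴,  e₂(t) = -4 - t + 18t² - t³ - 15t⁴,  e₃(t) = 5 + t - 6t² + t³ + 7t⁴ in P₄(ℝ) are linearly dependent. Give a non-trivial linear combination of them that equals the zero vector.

e₁ - e₂ - 2e₃ = 0

Write each element as a vector in ℝ⁵ using {1, t, …, t⁴}.
Row-reduce the matrix with e₁, e₂, e₃ as columns; the null space gives the coefficients.
The free variable yields coefficients (1, -1, -2) (any nonzero multiple also works).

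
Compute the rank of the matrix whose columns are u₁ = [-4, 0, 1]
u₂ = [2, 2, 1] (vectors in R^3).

Form the matrix with u₁, u₂ as columns and reduce.
Reduction leaves 2 leading entries, giving rank 2.

2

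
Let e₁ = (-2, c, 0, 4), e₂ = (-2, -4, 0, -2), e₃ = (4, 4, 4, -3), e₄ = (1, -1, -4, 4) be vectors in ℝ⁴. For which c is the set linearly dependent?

c = 13/2

The set is linearly dependent precisely when det[e₁; e₂; e₃; e₄] = 0.
The determinant works out to 208 - 32*c.
Setting this to zero gives c = 13/2.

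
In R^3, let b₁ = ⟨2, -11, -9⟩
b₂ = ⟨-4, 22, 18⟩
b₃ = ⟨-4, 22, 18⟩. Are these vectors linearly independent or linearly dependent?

linearly dependent

Place the vectors as rows of a 3×3 matrix and reduce to echelon form.
The reduction yields 1 nonzero row, so the rank is 1.
Since rank 1 < 3, the set is linearly dependent.
Indeed 2b₁ + b₂ = 0.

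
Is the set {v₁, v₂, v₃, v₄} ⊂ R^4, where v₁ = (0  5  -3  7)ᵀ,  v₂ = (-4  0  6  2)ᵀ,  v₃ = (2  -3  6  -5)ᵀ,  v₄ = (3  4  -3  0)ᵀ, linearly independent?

Place the vectors as rows of a 4×4 matrix and reduce to echelon form.
The reduction yields 4 nonzero rows, so the rank is 4.
Since rank = 4 (the number of vectors), the set is linearly independent.

linearly independent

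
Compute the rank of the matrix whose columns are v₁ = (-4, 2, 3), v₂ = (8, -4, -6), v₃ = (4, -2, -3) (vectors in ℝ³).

Put the 3×3 matrix [v₁|v₂|v₃] into echelon form.
Exactly 1 pivot survives; hence the rank is 1.

1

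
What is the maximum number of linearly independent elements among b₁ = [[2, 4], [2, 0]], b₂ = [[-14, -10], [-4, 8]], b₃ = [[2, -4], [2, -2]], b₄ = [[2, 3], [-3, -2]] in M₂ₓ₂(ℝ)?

Pass to coordinate vectors with respect to the basis {E₁₁, E₁₂, E₂₁, E₂₂}.
Form the matrix with b₁, b₂, b₃, b₄ as columns and reduce.
Exactly 3 pivots survive; hence the rank is 3.

3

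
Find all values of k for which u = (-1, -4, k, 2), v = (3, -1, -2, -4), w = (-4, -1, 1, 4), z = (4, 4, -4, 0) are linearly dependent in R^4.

The set is linearly dependent precisely when det[u; v; w; z] = 0.
Cofactor expansion gives det = -16*k - 152.
This vanishes exactly when k = -19/2.

k = -19/2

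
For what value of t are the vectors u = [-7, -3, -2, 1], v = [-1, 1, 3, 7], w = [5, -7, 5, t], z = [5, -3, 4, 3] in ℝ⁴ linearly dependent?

Place the vectors as rows of a 4×4 matrix; dependence ⇔ determinant zero.
The determinant works out to 144*t - 564.
Solving 144*t - 564 = 0 yields t = 47/12.

t = 47/12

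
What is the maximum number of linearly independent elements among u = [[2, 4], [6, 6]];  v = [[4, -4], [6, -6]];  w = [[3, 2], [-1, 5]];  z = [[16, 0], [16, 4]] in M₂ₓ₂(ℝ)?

Use coordinates relative to {E₁₁, E₁₂, E₂₁, E₂₂}.
Row-reduce the 4×4 matrix with these as rows.
The echelon form has 3 nonzero rows, so the rank is 3.

3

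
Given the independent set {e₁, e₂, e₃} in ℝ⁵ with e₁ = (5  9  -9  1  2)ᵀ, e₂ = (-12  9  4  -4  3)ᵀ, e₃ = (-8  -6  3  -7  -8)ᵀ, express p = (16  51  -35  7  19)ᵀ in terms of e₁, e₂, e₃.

Since e₁, e₂, e₃ are independent, the coefficients expressing p are uniquely determined by a linear system.
Row-reducing the augmented matrix gives the unique coefficients (c₁, c₂, c₃) = (4, 1, -1).

p = 4e₁ + e₂ - e₃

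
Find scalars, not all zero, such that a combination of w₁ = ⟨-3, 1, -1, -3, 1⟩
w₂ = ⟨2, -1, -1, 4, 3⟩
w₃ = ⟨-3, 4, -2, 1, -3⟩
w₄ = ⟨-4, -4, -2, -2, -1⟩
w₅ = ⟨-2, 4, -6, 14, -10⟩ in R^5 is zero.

3w₁ - w₂ - 3w₃ - w₄ + w₅ = 0

Row-reduce the matrix with w₁, w₂, w₃, w₄, w₅ as columns; the null space gives the coefficients.
One solution (up to scaling) is (3, -1, -3, -1, 1).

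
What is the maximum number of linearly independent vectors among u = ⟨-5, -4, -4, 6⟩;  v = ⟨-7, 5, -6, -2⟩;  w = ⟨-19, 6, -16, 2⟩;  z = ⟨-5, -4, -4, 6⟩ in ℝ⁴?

2

Row-reduce the 4×4 matrix with these as rows.
Reduction leaves 2 leading entries, giving rank 2.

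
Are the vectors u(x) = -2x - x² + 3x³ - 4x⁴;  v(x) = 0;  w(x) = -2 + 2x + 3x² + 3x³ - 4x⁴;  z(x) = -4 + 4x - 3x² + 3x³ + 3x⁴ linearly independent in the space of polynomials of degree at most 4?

Write each element as a coordinate vector in ℝ⁵ using {1, x, …, x⁴}.
One of the vectors is the zero vector, so the set is linearly dependent.

linearly dependent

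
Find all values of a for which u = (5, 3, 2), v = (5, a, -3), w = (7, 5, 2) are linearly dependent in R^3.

Dependence holds iff the 3×3 matrix [u v w] is singular.
Expanding, det = 32 - 4*a.
Solving 32 - 4*a = 0 yields a = 8.

a = 8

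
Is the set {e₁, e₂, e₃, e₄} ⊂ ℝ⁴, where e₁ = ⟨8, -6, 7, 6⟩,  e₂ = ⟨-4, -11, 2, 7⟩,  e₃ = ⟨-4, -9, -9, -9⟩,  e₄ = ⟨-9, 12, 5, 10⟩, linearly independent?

The matrix [e₁|e₂|e₃|e₄] has determinant -926.
A nonzero determinant means the columns are linearly independent.

linearly independent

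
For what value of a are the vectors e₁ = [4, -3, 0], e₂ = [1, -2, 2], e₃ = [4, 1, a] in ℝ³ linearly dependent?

The vectors are dependent exactly when the determinant of the matrix with rows e₁, e₂, e₃ vanishes.
Cofactor expansion gives det = -5*a - 32.
Setting this to zero gives a = -32/5.

a = -32/5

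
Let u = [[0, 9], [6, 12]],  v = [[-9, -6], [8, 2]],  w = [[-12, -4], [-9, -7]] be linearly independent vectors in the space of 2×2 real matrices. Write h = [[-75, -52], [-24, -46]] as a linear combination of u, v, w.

h = -2u + 3v + 4w

Identify each element with its coordinate vector in ℝ⁴ via {E₁₁, E₁₂, E₂₁, E₂₂}.
Write h = α₁u + … + α₃w and equate components.
Back-substitution yields (α₁, α₂, α₃) = (-2, 3, 4).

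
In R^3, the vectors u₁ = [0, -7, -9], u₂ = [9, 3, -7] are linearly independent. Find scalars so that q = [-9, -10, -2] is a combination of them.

q = u₁ - u₂

Set up the augmented matrix [u₁ | u₂ | q] and row-reduce.
The system has the unique solution (α₁, α₂) = (1, -1).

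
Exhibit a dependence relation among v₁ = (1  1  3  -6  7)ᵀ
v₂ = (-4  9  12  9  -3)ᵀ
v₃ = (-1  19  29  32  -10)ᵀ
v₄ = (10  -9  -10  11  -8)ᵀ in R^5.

Write the vectors as columns of a matrix and find a nonzero vector in its null space.
A generator of the null space is (1, 3, -1, 1).

v₁ + 3v₂ - v₃ + v₄ = 0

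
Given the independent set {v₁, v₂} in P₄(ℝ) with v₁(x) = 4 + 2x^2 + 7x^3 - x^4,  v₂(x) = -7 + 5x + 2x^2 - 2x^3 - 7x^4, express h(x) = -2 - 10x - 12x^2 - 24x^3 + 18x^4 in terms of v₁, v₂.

h = -4v₁ - 2v₂

Work in coordinates with respect to the standard basis {1, x, …, x^4}.
Set up the augmented matrix [v₁ | v₂ | h] and row-reduce.
Back-substitution yields (c₁, c₂) = (-4, -2).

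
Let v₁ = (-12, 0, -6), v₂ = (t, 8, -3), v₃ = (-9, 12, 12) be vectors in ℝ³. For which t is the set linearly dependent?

t = -28

Dependence holds iff the 3×3 matrix [v₁ v₂ v₃] is singular.
Cofactor expansion gives det = -72*t - 2016.
Setting this to zero gives t = -28.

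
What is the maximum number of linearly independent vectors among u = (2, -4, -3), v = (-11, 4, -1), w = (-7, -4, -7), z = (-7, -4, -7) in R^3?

2

Apply Gaussian elimination to the matrix whose rows are u, v, w, z.
Exactly 2 pivots survive; hence the rank is 2.
(With 4 elements in a 3-dimensional space the rank is at most 3.)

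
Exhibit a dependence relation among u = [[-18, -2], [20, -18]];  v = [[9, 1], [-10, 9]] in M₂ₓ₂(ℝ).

Write each element as a vector in ℝ⁴ using {E₁₁, E₁₂, E₂₁, E₂₂}.
Set up α₁u + α₂v = 0 and solve the homogeneous system.
The free variable yields coefficients (1, 2) (any nonzero multiple also works).

u + 2v = 0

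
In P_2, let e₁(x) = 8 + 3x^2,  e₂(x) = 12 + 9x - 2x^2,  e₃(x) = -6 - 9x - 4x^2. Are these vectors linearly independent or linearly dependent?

linearly independent

Write each element as a coordinate vector in ℝ³ using {1, x, x^2}.
Place the vectors as rows of a 3×3 matrix and reduce to echelon form.
The reduction yields 3 nonzero rows, so the rank is 3.
Since rank = 3 (the number of vectors), the set is linearly independent.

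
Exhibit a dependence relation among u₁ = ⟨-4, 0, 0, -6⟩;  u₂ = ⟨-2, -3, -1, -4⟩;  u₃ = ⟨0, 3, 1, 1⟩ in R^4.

Write the vectors as columns of a matrix and find a nonzero vector in its null space.
The free variable yields coefficients (1, -2, -2) (any nonzero multiple also works).

u₁ - 2u₂ - 2u₃ = 0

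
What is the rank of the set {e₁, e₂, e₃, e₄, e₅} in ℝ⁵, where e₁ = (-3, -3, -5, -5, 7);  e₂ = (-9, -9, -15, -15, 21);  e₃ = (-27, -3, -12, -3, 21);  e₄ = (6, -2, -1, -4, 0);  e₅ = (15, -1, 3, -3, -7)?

2

Row-reduce the 5×5 matrix with these as rows.
The echelon form has 2 nonzero rows, so the rank is 2.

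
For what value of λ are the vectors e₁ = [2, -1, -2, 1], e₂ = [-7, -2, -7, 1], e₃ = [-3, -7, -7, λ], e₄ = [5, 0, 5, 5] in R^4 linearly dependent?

The set is linearly dependent precisely when det[e₁; e₂; e₃; e₄] = 0.
Cofactor expansion gives det = 40*λ - 800.
Setting this to zero gives λ = 20.

λ = 20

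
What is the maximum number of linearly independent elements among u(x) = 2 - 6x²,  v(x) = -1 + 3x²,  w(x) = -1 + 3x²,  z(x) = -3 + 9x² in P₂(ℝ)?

1

Use coordinates relative to {1, x, x²}.
Apply Gaussian elimination to the matrix whose rows are u, v, w, z.
Exactly 1 pivot survives; hence the rank is 1.
(With 4 elements in a 3-dimensional space the rank is at most 3.)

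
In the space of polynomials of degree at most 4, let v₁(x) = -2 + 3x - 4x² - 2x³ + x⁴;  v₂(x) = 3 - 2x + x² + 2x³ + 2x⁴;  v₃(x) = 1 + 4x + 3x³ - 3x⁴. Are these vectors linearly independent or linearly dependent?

Take coordinates with respect to the standard basis {1, x, …, x⁴}.
Row-reduce the matrix whose columns are v₁, v₂, v₃.
The reduction yields 3 nonzero rows, so the rank is 3.
Since rank = 3 (the number of vectors), the set is linearly independent.

linearly independent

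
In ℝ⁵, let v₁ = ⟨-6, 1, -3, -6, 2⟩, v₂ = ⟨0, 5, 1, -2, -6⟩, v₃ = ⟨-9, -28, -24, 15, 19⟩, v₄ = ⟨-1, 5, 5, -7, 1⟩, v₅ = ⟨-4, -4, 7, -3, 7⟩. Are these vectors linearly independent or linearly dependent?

linearly dependent

The matrix [v₁|v₂|v₃|v₄|v₅] has determinant 0.
A zero determinant means the columns are linearly dependent.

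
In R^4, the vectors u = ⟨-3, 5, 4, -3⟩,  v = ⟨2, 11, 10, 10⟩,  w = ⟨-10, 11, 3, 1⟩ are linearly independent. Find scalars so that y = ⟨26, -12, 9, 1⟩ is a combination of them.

Set up the augmented matrix [u | v | w | y] and row-reduce.
Back-substitution yields (α₁, α₂, α₃) = (2, 1, -3).

y = 2u + v - 3w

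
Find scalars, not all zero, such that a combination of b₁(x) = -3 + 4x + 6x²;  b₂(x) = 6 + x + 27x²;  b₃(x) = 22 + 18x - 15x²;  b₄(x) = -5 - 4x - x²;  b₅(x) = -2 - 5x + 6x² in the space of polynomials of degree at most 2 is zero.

b₁ + 2b₂ + 3b₃ + 15b₄ = 0

Pass to coordinate vectors relative to the basis {1, x, x²}.
Solve the homogeneous system with b₁, b₂, b₃, b₄, b₅ as columns by row-reducing the coefficient matrix.
The free variable yields coefficients (1, 2, 3, 15, 0) (any nonzero multiple also works).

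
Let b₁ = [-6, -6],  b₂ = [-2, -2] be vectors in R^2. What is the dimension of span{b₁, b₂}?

Put the 2×2 matrix [b₁|b₂] into echelon form.
The echelon form has 1 nonzero row, so the rank is 1.

dim = 1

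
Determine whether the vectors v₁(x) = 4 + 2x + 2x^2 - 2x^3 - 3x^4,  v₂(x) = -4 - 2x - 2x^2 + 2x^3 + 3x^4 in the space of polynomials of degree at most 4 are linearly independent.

Take coordinates with respect to the standard basis {1, x, …, x^4}.
Row-reduce the matrix whose columns are v₁, v₂.
The reduction yields 1 nonzero row, so the rank is 1.
Since rank 1 < 2, the set is linearly dependent.
Indeed v₁ + v₂ = 0.

linearly dependent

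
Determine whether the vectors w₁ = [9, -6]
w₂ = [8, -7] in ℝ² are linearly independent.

The matrix [w₁|w₂] has determinant -15.
A nonzero determinant means the columns are linearly independent.

linearly independent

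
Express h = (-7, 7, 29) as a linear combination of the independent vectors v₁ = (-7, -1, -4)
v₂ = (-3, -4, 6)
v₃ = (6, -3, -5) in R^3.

h = -2v₁ + v₂ - 3v₃

Set up the augmented matrix [v₁ | v₂ | v₃ | h] and row-reduce.
Row-reducing the augmented matrix gives the unique coefficients (α₁, α₂, α₃) = (-2, 1, -3).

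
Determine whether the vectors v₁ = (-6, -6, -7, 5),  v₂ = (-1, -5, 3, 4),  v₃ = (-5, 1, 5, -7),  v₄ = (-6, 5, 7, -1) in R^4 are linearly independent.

Place the vectors as rows of a 4×4 matrix and reduce to echelon form.
The reduction yields 4 nonzero rows, so the rank is 4.
Since rank = 4 (the number of vectors), the set is linearly independent.

linearly independent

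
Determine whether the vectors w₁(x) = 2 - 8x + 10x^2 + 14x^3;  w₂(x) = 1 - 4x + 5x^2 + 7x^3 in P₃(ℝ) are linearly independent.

Write each element as a coordinate vector in ℝ⁴ using {1, x, …, x^3}.
Place the vectors as rows of a 2×4 matrix and reduce to echelon form.
The reduction yields 1 nonzero row, so the rank is 1.
Since rank 1 < 2, the set is linearly dependent.

linearly dependent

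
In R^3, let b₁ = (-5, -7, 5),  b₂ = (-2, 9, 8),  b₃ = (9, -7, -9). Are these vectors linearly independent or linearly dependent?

Form the 3×3 matrix with these as columns; its determinant is -588.
A nonzero determinant means the columns are linearly independent.

linearly independent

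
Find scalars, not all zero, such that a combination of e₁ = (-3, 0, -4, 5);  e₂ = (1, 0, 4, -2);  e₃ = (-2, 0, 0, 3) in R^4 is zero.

Set up α₁e₁ + … + α₃e₃ = 0 and solve the homogeneous system.
A generator of the null space is (1, 1, -1).

e₁ + e₂ - e₃ = 0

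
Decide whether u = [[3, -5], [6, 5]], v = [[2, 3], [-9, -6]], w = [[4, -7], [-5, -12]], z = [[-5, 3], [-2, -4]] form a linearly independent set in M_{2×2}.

linearly independent

Take coordinates with respect to the standard basis {E₁₁, E₁₂, E₂₁, E₂₂}.
Place the vectors as rows of a 4×4 matrix and reduce to echelon form.
The reduction yields 4 nonzero rows, so the rank is 4.
Since rank = 4 (the number of vectors), the set is linearly independent.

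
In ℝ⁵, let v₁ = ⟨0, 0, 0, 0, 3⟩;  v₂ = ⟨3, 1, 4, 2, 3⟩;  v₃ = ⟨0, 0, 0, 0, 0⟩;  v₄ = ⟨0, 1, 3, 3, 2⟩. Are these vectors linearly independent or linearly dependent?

linearly dependent

One of the vectors is the zero vector, so the set is linearly dependent.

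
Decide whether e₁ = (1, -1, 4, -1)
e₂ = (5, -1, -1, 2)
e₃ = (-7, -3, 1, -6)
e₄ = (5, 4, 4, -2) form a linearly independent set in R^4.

Row-reduce the matrix whose columns are e₁, e₂, e₃, e₄.
The reduction yields 4 nonzero rows, so the rank is 4.
Since rank = 4 (the number of vectors), the set is linearly independent.

linearly independent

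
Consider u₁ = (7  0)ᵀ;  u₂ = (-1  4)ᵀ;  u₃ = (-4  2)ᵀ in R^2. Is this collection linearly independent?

linearly dependent

There are 3 vectors in a 2-dimensional space, so they cannot be linearly independent.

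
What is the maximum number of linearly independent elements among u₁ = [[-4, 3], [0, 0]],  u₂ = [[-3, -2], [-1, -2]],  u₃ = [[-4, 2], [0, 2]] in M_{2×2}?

Pass to coordinate vectors with respect to the basis {E₁₁, E₁₂, E₂₁, E₂₂}.
Put the 4×3 matrix [u₁|u₂|u₃] into echelon form.
Exactly 3 pivots survive; hence the rank is 3.

3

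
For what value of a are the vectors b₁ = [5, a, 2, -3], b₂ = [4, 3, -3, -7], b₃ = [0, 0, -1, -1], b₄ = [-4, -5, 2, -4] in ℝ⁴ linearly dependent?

Place the vectors as rows of a 4×4 matrix; dependence ⇔ determinant zero.
Cofactor expansion gives det = 150 - 40*a.
Setting this to zero gives a = 15/4.

a = 15/4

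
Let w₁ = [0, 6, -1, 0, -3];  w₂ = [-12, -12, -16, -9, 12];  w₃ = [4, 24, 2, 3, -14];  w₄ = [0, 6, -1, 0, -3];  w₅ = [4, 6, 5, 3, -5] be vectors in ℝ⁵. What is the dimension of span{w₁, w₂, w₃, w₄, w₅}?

2

Form the matrix with w₁, w₂, w₃, w₄, w₅ as columns and reduce.
There are 2 pivot columns, so rank = 2.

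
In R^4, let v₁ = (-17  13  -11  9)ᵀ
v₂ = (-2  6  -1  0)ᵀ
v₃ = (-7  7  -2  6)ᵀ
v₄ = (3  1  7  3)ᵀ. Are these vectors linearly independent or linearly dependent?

linearly dependent

Form the 4×4 matrix with these as columns; its determinant is 0.
A zero determinant means the columns are linearly dependent.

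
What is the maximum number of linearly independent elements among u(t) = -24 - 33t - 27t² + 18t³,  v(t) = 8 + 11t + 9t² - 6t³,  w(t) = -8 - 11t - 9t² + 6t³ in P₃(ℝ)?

Represent each element by its coordinate vector in ℝ⁴.
Row-reduce the 3×4 matrix with these as rows.
The echelon form has 1 nonzero row, so the rank is 1.

1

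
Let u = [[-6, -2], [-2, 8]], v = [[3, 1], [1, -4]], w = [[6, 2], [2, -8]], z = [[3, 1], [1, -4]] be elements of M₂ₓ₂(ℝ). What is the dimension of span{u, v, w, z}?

Pass to coordinate vectors with respect to the basis {E₁₁, E₁₂, E₂₁, E₂₂}.
Row-reduce the 4×4 matrix with these as rows.
Exactly 1 pivot survives; hence the rank is 1.

1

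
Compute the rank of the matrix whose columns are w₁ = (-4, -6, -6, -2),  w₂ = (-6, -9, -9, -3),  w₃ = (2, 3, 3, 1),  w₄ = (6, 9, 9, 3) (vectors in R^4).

rank 1

Apply Gaussian elimination to the matrix whose rows are w₁, w₂, w₃, w₄.
Exactly 1 pivot survives; hence the rank is 1.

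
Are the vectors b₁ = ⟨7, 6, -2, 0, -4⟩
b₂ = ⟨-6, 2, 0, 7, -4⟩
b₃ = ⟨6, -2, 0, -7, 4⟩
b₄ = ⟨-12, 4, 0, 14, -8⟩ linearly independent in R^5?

Place the vectors as rows of a 4×5 matrix and reduce to echelon form.
The reduction yields 2 nonzero rows, so the rank is 2.
Since rank 2 < 4, the set is linearly dependent.

linearly dependent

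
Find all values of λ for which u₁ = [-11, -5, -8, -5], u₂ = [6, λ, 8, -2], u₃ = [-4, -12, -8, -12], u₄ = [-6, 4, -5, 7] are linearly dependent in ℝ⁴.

The set is linearly dependent precisely when det[u₁; u₂; u₃; u₄] = 0.
The determinant works out to 616*λ - 784.
This vanishes exactly when λ = 14/11.

λ = 14/11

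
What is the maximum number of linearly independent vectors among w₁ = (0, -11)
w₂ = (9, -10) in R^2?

Row-reduce the 2×2 matrix with these as rows.
Reduction leaves 2 leading entries, giving rank 2.

2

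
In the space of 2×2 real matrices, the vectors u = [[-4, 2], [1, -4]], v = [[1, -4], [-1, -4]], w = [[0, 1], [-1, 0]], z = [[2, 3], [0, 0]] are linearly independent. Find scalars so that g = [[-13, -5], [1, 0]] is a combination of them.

Work in coordinates with respect to the standard basis {E₁₁, E₁₂, E₂₁, E₂₂}.
Set up the augmented matrix [u | v | w | z | g] and row-reduce.
The system has the unique solution (a₁, …, a₄) = (1, -1, 1, -4).

g = u - v + w - 4z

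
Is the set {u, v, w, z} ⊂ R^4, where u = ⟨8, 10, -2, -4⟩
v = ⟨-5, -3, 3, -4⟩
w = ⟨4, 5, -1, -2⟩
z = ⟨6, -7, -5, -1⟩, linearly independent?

linearly dependent

Form the 4×4 matrix with these as columns; its determinant is 0.
A zero determinant means the columns are linearly dependent.
Indeed u - 2w = 0.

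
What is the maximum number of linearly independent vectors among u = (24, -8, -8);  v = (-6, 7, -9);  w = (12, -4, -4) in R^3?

2

Apply Gaussian elimination to the matrix whose rows are u, v, w.
The echelon form has 2 nonzero rows, so the rank is 2.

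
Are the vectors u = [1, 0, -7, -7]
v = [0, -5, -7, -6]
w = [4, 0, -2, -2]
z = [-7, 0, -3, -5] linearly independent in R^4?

linearly independent

The matrix [u|v|w|z] has determinant 260.
A nonzero determinant means the columns are linearly independent.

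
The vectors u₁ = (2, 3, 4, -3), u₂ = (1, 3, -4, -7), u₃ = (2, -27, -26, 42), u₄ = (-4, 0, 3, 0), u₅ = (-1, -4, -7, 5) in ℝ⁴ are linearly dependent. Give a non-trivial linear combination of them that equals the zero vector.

2u₁ + 3u₂ + u₃ + 3u₄ - 3u₅ = 0

Solve the homogeneous system with u₁, u₂, u₃, u₄, u₅ as columns by row-reducing the coefficient matrix.
One solution (up to scaling) is (2, 3, 1, 3, -3).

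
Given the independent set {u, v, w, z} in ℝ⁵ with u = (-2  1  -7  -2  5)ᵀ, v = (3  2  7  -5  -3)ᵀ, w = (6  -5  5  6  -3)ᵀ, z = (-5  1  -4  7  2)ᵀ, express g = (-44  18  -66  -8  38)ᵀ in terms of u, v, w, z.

Solve the system with u, v, w, z as columns and g as the right-hand side.
Row-reducing the augmented matrix gives the unique coefficients (α₁, …, α₄) = (3, -3, -4, 1).

g = 3u - 3v - 4w + z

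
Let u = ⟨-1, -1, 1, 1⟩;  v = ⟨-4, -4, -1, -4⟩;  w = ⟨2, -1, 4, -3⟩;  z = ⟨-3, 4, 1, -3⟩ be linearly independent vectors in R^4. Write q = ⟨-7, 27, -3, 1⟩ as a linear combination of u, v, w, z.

q = -u - 2v - 2w + 4z

Since u, v, w, z are independent, the coefficients expressing q are uniquely determined by a linear system.
Back-substitution yields (α₁, …, α₄) = (-1, -2, -2, 4).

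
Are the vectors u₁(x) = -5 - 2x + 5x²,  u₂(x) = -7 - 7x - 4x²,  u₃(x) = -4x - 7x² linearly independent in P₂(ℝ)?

linearly independent

Take coordinates with respect to the standard basis {1, x, x²}.
Form the 3×3 matrix with these as columns; its determinant is 73.
A nonzero determinant means the columns are linearly independent.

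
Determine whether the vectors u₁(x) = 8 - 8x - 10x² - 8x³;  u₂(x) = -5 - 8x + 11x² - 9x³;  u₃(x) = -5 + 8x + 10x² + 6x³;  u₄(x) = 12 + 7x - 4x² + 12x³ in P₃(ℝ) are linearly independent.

Take coordinates with respect to the standard basis {1, x, …, x³}.
Row-reduce the matrix whose columns are u₁, u₂, u₃, u₄.
The reduction yields 4 nonzero rows, so the rank is 4.
Since rank = 4 (the number of vectors), the set is linearly independent.

linearly independent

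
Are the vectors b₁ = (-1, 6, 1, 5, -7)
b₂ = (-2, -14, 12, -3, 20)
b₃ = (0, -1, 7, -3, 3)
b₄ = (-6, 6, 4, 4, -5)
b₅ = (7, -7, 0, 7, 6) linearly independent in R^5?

linearly dependent

Row-reduce the matrix whose columns are b₁, b₂, b₃, b₄, b₅.
The reduction yields 4 nonzero rows, so the rank is 4.
Since rank 4 < 5, the set is linearly dependent.
Indeed 3b₁ + b₂ - b₃ - 2b₄ - b₅ = 0.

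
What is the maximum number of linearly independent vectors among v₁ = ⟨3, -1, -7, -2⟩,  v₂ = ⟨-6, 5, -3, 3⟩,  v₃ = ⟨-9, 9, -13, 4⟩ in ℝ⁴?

Row-reduce the 3×4 matrix with these as rows.
Exactly 2 pivots survive; hence the rank is 2.

2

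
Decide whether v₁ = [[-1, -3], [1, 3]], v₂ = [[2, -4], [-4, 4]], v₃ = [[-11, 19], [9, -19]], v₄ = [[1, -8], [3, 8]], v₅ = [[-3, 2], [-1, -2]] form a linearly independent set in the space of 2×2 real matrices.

Take coordinates with respect to the standard basis {E₁₁, E₁₂, E₂₁, E₂₂}.
There are 5 vectors in a 4-dimensional space, so they cannot be linearly independent.

linearly dependent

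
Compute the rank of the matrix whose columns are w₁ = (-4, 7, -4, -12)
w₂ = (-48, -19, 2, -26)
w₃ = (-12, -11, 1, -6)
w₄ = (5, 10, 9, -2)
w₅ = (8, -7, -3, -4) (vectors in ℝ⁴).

rank 4

Form the matrix with w₁, w₂, w₃, w₄, w₅ as columns and reduce.
Exactly 4 pivots survive; hence the rank is 4.
(With 5 elements in a 4-dimensional space the rank is at most 4.)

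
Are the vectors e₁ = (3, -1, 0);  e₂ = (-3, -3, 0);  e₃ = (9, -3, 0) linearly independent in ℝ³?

One vector is a scalar multiple of another, so the set is dependent.

linearly dependent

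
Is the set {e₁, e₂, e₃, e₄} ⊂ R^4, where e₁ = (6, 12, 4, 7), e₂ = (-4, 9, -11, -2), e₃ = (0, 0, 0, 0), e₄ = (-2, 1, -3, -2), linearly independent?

linearly dependent

One of the vectors is the zero vector, so the set is linearly dependent.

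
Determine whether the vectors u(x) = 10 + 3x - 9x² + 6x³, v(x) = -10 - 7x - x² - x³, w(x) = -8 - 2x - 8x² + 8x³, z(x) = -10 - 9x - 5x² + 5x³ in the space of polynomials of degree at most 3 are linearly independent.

Write each element as a coordinate vector in ℝ⁴ using {1, x, …, x³}.
The matrix [u|v|w|z] has determinant 2800.
A nonzero determinant means the columns are linearly independent.

linearly independent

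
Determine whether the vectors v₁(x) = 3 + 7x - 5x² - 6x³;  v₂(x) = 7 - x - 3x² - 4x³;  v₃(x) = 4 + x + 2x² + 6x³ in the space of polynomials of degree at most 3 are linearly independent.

Take coordinates with respect to the standard basis {1, x, …, x³}.
Place the vectors as rows of a 3×4 matrix and reduce to echelon form.
The reduction yields 3 nonzero rows, so the rank is 3.
Since rank = 3 (the number of vectors), the set is linearly independent.

linearly independent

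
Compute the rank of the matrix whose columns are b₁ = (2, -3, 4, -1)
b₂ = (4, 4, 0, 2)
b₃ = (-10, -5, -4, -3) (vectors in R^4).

Row-reduce the 3×4 matrix with these as rows.
The echelon form has 2 nonzero rows, so the rank is 2.

2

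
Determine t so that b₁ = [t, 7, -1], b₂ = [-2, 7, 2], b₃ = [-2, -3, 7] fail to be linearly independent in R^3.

t = -10/11

The set is linearly dependent precisely when det[b₁; b₂; b₃] = 0.
Cofactor expansion gives det = 55*t + 50.
Solving 55*t + 50 = 0 yields t = -10/11.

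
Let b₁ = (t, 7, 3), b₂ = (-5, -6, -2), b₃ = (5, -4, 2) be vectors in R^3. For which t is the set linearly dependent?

t = 15/2

Dependence holds iff the 3×3 matrix [b₁ b₂ b₃] is singular.
Cofactor expansion gives det = 150 - 20*t.
This vanishes exactly when t = 15/2.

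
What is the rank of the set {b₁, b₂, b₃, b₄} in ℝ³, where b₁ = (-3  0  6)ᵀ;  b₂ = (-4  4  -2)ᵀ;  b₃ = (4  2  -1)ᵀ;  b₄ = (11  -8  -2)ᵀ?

Put the 3×4 matrix [b₁|b₂|b₃|b₄] into echelon form.
There are 3 pivot columns, so rank = 3.
(With 4 elements in a 3-dimensional space the rank is at most 3.)

3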